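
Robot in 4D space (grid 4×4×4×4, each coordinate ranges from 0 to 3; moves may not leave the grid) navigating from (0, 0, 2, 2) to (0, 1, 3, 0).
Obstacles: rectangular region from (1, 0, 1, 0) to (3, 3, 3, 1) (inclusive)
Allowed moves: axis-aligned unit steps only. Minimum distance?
4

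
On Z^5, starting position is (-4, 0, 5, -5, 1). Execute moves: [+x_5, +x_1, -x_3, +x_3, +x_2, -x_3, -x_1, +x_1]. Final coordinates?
(-3, 1, 4, -5, 2)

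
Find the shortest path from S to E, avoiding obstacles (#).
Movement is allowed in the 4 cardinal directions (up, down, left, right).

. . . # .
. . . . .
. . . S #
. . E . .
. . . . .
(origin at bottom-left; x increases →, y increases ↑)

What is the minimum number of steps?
2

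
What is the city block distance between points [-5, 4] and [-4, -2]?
7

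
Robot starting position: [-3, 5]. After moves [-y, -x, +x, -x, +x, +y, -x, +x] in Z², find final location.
(-3, 5)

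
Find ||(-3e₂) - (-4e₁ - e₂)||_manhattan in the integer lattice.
6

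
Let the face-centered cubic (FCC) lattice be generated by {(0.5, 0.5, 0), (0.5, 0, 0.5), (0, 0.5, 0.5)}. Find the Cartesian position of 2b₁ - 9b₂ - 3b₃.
(-3.5, -0.5, -6)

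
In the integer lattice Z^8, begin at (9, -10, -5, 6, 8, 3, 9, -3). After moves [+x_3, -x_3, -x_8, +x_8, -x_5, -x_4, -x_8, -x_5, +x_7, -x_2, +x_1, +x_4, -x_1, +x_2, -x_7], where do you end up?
(9, -10, -5, 6, 6, 3, 9, -4)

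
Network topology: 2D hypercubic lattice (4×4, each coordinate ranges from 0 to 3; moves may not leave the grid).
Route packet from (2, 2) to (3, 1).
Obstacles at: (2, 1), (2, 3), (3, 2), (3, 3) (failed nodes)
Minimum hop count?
6
(one shortest path: (2, 2) → (1, 2) → (1, 1) → (1, 0) → (2, 0) → (3, 0) → (3, 1))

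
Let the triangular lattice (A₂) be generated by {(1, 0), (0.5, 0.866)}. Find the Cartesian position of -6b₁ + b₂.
(-5.5, 0.866)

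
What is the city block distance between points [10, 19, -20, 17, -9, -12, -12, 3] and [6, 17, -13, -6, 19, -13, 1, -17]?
98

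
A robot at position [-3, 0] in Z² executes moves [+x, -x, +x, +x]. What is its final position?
(-1, 0)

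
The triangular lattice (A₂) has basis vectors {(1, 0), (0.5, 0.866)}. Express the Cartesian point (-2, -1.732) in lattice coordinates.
-b₁ - 2b₂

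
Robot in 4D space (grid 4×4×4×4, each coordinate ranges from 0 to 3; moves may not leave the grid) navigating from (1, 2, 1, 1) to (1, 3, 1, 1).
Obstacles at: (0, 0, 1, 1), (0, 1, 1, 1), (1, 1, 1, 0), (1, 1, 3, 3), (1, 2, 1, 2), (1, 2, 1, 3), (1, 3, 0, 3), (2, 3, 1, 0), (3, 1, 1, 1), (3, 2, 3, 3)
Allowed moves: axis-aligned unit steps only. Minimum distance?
1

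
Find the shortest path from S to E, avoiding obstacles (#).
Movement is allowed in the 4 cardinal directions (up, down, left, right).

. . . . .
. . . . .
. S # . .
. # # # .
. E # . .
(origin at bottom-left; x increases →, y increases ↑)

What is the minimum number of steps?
4
(one shortest path: (1, 2) → (0, 2) → (0, 1) → (0, 0) → (1, 0))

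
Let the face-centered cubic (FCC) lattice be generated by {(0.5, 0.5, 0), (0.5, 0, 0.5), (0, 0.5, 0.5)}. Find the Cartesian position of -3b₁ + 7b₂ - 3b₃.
(2, -3, 2)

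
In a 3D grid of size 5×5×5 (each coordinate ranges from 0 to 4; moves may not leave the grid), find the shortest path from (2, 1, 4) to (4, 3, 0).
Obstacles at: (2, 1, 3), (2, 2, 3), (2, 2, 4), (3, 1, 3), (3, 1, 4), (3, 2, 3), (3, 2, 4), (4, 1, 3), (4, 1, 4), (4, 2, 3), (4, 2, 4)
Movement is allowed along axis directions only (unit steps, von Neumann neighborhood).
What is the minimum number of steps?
10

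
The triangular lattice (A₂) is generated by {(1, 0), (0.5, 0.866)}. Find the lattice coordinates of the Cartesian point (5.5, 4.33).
3b₁ + 5b₂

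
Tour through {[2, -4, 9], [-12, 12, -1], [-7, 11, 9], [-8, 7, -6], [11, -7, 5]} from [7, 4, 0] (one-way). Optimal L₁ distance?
90
(one optimal route: (7, 4, 0) → (11, -7, 5) → (2, -4, 9) → (-7, 11, 9) → (-12, 12, -1) → (-8, 7, -6))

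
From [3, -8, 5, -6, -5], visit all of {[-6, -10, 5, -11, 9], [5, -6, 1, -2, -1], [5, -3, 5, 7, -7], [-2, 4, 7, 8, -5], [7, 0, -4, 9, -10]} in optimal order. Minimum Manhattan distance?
139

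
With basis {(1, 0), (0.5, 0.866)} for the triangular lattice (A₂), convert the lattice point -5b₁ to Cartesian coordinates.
(-5, 0)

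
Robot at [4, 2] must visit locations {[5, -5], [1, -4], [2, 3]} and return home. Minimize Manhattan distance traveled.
24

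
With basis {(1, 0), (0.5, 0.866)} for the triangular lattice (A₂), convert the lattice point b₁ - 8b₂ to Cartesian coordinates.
(-3, -6.928)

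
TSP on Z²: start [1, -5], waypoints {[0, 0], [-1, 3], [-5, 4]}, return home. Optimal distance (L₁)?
30
(one optimal route: (1, -5) → (0, 0) → (-1, 3) → (-5, 4) → (1, -5))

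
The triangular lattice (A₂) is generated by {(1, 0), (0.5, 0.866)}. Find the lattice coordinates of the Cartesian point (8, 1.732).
7b₁ + 2b₂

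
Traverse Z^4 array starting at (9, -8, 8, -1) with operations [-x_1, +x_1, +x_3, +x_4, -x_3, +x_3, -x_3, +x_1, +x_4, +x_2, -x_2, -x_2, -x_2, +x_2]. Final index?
(10, -9, 8, 1)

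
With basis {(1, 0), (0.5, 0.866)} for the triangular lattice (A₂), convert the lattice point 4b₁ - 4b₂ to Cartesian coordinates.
(2, -3.464)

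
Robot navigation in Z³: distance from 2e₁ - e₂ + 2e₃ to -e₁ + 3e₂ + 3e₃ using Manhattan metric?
8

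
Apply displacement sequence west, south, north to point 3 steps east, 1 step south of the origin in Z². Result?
(2, -1)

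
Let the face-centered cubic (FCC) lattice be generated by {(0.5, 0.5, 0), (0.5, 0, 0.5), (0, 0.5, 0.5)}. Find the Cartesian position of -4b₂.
(-2, 0, -2)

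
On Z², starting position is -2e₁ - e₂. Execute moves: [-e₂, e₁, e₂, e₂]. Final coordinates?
(-1, 0)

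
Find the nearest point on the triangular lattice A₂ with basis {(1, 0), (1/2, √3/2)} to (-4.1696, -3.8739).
(-4, -3.464)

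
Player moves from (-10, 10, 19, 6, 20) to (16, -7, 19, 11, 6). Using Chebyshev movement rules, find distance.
26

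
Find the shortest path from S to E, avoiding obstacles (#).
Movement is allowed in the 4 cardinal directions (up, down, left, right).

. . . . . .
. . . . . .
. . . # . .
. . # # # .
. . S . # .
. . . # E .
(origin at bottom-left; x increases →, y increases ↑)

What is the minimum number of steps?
13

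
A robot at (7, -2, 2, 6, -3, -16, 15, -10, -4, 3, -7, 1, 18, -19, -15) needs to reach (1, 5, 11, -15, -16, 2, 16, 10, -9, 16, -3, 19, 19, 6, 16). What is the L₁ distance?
192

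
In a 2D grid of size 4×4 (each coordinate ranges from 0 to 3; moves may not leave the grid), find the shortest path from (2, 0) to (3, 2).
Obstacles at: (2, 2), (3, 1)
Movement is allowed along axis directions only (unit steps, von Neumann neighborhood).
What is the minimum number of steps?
7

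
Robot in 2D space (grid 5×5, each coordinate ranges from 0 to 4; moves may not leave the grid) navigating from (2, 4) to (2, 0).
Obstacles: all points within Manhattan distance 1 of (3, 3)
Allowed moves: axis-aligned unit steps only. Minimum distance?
6
(one shortest path: (2, 4) → (1, 4) → (1, 3) → (1, 2) → (2, 2) → (2, 1) → (2, 0))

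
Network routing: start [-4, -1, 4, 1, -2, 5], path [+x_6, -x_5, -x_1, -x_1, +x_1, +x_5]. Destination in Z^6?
(-5, -1, 4, 1, -2, 6)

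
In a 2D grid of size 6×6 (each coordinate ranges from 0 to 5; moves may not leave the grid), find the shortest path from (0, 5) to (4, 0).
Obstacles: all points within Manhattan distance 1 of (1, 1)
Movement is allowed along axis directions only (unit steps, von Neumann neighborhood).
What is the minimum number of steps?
9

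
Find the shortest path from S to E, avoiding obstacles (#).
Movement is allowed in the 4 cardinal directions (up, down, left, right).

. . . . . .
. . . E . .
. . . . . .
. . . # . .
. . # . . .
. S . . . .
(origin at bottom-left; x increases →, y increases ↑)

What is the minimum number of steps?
6
(one shortest path: (1, 0) → (1, 1) → (1, 2) → (2, 2) → (2, 3) → (3, 3) → (3, 4))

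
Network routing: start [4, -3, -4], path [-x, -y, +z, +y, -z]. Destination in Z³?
(3, -3, -4)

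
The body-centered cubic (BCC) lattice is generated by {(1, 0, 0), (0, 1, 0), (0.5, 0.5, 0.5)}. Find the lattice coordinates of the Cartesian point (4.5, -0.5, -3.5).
8b₁ + 3b₂ - 7b₃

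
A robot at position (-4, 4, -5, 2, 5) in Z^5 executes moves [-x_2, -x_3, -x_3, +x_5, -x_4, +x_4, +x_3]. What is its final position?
(-4, 3, -6, 2, 6)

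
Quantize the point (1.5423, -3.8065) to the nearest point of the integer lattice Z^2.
(2, -4)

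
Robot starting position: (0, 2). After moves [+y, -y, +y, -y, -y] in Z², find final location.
(0, 1)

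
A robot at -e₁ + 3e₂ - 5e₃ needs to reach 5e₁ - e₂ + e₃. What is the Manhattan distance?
16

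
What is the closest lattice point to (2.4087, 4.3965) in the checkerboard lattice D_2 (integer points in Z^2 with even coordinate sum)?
(2, 4)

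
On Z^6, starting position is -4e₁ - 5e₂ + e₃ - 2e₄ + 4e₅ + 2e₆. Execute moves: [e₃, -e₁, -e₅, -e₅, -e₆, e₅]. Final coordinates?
(-5, -5, 2, -2, 3, 1)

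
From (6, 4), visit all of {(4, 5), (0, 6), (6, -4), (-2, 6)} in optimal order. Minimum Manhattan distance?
26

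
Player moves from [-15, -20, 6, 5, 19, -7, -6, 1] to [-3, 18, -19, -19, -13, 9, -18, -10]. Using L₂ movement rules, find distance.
65.8331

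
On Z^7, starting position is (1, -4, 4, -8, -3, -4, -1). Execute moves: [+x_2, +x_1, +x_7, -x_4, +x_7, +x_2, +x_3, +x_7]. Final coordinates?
(2, -2, 5, -9, -3, -4, 2)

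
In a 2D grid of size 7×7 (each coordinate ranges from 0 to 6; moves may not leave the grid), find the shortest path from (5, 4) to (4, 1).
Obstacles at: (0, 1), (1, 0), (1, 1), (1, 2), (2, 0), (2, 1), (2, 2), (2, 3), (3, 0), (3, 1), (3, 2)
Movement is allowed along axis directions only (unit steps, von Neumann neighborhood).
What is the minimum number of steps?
4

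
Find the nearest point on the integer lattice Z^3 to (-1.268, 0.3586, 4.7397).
(-1, 0, 5)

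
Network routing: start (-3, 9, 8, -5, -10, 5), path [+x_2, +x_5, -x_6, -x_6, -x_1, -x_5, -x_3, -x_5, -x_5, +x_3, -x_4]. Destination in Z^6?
(-4, 10, 8, -6, -12, 3)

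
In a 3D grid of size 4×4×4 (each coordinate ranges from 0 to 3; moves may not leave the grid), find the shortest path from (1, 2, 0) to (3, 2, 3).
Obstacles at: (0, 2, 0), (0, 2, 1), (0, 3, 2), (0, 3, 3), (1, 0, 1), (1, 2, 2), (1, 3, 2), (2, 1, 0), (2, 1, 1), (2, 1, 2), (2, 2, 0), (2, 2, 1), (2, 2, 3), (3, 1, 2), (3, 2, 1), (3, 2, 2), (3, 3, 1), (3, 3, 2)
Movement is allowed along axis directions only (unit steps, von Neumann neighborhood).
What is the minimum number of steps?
7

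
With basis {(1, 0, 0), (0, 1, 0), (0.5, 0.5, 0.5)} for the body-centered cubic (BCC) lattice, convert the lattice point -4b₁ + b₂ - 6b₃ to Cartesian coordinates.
(-7, -2, -3)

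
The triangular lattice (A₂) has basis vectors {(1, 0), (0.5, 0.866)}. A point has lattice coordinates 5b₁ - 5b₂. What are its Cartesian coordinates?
(2.5, -4.33)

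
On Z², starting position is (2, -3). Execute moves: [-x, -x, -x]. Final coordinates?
(-1, -3)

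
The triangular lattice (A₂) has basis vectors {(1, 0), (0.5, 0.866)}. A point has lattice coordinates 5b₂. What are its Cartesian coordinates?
(2.5, 4.33)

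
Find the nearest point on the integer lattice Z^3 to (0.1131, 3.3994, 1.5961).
(0, 3, 2)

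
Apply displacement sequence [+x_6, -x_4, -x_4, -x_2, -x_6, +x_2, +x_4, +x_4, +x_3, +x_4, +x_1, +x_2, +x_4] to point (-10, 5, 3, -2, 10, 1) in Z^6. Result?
(-9, 6, 4, 0, 10, 1)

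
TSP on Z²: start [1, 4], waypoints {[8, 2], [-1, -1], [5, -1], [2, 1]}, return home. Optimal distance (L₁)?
30
(one optimal route: (1, 4) → (8, 2) → (5, -1) → (-1, -1) → (2, 1) → (1, 4))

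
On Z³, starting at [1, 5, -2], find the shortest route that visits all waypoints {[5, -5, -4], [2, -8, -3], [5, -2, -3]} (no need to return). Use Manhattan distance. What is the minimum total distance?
23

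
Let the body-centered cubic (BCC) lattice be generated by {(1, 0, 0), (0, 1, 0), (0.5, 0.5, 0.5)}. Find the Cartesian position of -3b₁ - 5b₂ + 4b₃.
(-1, -3, 2)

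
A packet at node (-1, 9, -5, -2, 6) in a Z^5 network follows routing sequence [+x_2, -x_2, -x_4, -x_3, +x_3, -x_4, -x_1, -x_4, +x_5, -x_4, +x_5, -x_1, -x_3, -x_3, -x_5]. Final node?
(-3, 9, -7, -6, 7)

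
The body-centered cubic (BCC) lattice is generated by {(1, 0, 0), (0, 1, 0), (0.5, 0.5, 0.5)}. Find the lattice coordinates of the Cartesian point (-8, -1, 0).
-8b₁ - b₂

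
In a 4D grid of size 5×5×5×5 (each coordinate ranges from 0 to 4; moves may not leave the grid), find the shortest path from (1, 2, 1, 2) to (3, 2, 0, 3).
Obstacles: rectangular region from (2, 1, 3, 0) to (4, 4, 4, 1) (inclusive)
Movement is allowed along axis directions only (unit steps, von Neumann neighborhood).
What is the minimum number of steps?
4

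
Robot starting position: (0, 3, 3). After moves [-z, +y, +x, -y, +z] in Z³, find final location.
(1, 3, 3)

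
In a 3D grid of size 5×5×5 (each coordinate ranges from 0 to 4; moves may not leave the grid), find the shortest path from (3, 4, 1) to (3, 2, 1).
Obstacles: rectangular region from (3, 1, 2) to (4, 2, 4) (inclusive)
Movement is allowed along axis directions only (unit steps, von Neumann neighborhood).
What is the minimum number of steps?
2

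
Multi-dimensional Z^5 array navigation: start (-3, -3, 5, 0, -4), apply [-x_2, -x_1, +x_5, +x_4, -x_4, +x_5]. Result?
(-4, -4, 5, 0, -2)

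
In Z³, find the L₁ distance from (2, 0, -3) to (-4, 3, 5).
17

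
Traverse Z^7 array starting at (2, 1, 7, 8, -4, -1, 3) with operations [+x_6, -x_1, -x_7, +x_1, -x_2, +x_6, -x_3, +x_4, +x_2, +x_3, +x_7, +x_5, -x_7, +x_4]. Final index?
(2, 1, 7, 10, -3, 1, 2)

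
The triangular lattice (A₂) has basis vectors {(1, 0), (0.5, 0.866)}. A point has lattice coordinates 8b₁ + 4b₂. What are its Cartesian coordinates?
(10, 3.464)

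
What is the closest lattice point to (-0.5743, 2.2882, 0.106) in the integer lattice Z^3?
(-1, 2, 0)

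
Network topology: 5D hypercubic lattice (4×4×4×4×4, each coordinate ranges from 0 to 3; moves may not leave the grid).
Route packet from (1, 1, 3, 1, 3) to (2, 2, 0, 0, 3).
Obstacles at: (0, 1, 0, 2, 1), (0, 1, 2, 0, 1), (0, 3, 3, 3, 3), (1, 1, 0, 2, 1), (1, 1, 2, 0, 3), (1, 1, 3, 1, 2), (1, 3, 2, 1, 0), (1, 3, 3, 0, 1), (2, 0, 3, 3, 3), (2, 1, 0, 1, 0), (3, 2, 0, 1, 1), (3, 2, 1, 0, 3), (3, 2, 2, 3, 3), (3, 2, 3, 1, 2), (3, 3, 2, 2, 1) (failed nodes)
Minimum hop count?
6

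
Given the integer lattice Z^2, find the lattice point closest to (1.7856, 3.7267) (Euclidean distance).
(2, 4)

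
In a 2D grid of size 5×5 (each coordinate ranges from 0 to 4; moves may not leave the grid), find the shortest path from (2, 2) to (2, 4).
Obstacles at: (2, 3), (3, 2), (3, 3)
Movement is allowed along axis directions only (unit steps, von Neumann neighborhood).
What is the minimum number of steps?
4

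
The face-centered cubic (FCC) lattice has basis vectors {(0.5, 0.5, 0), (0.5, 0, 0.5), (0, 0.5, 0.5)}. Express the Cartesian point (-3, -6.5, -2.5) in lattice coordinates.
-7b₁ + b₂ - 6b₃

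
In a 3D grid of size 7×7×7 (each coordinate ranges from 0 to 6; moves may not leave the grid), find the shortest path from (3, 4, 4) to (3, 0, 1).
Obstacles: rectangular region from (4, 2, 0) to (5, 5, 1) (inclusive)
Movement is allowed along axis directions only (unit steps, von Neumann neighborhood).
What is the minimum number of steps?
7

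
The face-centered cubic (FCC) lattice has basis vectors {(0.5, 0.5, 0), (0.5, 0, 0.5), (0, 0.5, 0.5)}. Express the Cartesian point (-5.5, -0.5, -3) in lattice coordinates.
-3b₁ - 8b₂ + 2b₃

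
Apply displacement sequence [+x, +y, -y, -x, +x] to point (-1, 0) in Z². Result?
(0, 0)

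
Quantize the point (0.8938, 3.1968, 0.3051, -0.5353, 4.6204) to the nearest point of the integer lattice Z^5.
(1, 3, 0, -1, 5)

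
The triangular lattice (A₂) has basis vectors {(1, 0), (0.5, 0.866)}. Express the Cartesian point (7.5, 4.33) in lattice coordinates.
5b₁ + 5b₂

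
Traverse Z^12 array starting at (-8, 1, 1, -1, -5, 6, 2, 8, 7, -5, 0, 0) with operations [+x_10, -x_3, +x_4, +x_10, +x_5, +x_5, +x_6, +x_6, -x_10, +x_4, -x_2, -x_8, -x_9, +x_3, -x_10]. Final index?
(-8, 0, 1, 1, -3, 8, 2, 7, 6, -5, 0, 0)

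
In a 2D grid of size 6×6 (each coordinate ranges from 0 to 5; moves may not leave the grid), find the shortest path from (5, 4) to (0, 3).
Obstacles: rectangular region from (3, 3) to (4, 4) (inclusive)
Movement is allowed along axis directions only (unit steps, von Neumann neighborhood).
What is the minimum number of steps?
8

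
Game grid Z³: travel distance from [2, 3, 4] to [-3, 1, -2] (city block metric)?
13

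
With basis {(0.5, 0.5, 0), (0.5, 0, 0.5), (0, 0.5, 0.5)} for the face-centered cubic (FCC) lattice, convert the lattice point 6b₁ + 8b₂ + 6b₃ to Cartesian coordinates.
(7, 6, 7)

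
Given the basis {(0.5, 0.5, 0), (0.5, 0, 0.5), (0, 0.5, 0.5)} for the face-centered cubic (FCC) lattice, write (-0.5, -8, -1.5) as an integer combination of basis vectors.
-7b₁ + 6b₂ - 9b₃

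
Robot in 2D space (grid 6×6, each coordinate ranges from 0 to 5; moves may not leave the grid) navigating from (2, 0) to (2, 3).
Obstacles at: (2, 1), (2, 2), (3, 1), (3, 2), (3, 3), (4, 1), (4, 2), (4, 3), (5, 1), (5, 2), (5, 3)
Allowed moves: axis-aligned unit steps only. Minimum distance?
5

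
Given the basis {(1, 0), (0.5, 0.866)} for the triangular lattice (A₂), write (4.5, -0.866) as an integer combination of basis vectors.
5b₁ - b₂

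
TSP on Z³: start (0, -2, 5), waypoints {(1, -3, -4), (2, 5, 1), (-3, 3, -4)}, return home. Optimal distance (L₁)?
46
(one optimal route: (0, -2, 5) → (1, -3, -4) → (-3, 3, -4) → (2, 5, 1) → (0, -2, 5))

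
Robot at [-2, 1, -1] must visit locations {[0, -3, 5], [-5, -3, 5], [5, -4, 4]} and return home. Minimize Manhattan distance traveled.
42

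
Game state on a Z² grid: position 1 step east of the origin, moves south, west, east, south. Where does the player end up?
(1, -2)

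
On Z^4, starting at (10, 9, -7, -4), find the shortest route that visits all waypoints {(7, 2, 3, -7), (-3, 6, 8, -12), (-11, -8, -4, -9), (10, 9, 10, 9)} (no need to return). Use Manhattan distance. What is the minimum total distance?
124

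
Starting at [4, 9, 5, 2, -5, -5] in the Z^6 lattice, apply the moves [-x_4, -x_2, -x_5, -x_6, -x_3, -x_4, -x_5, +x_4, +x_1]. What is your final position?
(5, 8, 4, 1, -7, -6)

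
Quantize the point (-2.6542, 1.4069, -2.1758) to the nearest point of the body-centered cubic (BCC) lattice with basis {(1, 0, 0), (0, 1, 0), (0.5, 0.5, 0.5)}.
(-2.5, 1.5, -2.5)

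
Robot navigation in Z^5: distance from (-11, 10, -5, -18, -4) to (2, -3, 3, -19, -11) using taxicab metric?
42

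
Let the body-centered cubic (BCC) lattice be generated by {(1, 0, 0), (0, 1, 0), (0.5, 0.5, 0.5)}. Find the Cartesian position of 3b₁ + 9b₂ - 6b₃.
(0, 6, -3)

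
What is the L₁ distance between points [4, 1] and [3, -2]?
4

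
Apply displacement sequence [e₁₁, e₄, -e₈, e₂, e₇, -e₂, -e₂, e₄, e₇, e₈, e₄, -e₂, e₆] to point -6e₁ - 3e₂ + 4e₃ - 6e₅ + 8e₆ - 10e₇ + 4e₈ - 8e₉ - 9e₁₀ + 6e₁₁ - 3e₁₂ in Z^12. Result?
(-6, -5, 4, 3, -6, 9, -8, 4, -8, -9, 7, -3)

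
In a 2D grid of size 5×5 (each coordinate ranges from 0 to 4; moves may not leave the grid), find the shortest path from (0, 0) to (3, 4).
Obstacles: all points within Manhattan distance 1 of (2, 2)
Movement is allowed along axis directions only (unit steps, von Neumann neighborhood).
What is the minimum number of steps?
7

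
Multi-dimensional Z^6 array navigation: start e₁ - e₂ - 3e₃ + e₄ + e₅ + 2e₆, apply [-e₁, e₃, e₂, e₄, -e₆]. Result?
(0, 0, -2, 2, 1, 1)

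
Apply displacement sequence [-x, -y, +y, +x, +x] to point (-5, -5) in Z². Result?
(-4, -5)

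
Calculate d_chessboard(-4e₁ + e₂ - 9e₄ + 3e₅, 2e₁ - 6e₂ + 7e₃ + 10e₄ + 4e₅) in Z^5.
19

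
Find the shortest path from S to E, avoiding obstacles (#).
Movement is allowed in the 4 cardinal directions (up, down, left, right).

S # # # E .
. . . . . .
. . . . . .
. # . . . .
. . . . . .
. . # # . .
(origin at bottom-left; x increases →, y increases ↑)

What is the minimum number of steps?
6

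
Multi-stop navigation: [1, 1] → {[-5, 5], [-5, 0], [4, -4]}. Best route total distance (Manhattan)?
26
(one optimal route: (1, 1) → (4, -4) → (-5, 0) → (-5, 5))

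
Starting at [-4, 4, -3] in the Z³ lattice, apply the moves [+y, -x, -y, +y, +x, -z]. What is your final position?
(-4, 5, -4)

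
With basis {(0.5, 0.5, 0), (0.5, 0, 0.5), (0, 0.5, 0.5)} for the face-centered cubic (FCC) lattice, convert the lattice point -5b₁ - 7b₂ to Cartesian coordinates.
(-6, -2.5, -3.5)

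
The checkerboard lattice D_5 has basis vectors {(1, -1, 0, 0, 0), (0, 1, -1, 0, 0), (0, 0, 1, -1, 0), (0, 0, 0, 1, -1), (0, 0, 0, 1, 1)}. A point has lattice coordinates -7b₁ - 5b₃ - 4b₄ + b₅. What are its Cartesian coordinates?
(-7, 7, -5, 2, 5)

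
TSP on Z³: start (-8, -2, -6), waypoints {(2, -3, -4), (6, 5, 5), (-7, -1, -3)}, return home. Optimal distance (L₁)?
66
(one optimal route: (-8, -2, -6) → (2, -3, -4) → (6, 5, 5) → (-7, -1, -3) → (-8, -2, -6))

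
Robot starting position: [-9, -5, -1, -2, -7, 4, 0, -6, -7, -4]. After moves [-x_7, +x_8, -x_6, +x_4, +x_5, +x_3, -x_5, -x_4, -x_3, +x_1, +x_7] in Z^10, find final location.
(-8, -5, -1, -2, -7, 3, 0, -5, -7, -4)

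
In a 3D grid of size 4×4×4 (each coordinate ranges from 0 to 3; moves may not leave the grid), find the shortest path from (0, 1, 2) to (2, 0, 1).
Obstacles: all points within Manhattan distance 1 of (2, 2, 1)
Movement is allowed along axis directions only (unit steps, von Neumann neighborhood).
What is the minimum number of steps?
4
(one shortest path: (0, 1, 2) → (1, 1, 2) → (2, 1, 2) → (2, 0, 2) → (2, 0, 1))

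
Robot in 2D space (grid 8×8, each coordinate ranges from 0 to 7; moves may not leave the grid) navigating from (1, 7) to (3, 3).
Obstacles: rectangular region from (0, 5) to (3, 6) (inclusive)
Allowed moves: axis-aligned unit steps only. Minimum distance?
8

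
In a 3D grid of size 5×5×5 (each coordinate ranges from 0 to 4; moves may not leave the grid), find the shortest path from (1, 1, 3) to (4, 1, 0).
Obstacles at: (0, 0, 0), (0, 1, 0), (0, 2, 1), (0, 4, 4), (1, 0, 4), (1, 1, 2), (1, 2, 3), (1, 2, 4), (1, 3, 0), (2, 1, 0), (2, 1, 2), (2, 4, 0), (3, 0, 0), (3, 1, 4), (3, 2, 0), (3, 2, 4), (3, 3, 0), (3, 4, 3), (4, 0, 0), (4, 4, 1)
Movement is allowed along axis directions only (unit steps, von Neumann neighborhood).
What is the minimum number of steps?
6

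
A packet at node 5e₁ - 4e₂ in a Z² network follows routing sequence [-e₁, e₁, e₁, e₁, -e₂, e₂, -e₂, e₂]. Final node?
(7, -4)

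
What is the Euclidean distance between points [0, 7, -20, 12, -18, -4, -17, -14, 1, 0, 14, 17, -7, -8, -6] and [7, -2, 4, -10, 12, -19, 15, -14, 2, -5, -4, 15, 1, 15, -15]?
66.0833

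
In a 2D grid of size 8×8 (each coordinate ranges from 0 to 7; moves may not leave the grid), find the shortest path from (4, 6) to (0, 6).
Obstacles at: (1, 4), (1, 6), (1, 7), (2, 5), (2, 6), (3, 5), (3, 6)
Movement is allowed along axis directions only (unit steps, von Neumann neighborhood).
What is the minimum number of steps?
10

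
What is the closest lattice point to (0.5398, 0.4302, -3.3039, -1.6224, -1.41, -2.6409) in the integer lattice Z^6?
(1, 0, -3, -2, -1, -3)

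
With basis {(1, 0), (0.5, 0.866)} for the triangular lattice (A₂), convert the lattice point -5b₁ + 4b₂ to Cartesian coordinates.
(-3, 3.464)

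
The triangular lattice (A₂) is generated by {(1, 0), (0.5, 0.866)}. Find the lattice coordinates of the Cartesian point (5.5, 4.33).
3b₁ + 5b₂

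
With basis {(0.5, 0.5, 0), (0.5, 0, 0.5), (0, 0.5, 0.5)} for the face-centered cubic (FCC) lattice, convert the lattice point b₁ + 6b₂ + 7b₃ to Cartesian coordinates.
(3.5, 4, 6.5)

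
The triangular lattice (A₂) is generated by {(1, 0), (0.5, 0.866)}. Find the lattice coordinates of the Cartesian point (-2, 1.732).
-3b₁ + 2b₂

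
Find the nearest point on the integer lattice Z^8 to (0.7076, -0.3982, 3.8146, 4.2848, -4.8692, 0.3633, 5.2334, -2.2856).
(1, 0, 4, 4, -5, 0, 5, -2)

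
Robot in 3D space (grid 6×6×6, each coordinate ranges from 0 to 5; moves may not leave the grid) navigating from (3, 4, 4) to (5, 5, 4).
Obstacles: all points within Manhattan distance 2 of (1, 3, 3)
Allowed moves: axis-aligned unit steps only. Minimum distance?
3
(one shortest path: (3, 4, 4) → (4, 4, 4) → (5, 4, 4) → (5, 5, 4))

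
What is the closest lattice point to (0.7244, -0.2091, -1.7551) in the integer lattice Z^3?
(1, 0, -2)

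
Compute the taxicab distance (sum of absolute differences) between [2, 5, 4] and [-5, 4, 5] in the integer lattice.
9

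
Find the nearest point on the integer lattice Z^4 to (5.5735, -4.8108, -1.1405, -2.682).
(6, -5, -1, -3)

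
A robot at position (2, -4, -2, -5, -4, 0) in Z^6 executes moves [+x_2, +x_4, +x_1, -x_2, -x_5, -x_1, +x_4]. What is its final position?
(2, -4, -2, -3, -5, 0)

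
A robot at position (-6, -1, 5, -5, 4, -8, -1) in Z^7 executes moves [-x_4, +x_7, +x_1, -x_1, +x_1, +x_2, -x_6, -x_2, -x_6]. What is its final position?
(-5, -1, 5, -6, 4, -10, 0)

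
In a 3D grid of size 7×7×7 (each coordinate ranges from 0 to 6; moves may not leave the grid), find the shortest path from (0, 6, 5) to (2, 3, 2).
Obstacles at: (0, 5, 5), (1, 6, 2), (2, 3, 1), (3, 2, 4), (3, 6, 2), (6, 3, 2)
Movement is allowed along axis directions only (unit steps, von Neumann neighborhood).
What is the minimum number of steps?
8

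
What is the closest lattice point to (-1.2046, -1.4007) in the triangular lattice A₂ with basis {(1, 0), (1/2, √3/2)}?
(-1, -1.732)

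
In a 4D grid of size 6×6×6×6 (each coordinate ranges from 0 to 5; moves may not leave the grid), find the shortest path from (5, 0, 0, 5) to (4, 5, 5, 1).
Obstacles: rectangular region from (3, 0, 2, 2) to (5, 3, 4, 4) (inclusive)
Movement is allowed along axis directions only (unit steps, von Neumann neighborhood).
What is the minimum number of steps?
15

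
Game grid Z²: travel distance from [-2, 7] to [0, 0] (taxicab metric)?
9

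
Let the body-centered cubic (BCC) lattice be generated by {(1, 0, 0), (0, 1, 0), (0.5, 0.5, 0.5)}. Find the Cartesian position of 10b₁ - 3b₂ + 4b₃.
(12, -1, 2)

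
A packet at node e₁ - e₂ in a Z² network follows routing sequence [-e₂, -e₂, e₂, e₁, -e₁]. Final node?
(1, -2)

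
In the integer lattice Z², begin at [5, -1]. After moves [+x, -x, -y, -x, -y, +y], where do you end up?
(4, -2)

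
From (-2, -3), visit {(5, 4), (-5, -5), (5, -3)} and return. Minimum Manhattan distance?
38
(one optimal route: (-2, -3) → (5, 4) → (5, -3) → (-5, -5) → (-2, -3))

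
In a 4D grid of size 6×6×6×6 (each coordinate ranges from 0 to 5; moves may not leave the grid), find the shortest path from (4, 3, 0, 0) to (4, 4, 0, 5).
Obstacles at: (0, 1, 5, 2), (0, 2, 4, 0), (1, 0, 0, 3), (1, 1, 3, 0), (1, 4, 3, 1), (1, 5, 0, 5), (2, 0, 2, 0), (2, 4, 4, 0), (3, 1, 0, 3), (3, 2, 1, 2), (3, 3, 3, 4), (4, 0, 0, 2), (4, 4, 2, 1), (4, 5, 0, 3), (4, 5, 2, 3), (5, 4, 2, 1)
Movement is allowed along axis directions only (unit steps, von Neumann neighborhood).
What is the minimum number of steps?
6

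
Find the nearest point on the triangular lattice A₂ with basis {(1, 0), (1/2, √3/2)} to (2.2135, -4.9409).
(2, -5.196)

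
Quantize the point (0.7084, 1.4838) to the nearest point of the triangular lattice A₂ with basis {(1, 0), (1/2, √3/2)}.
(1, 1.732)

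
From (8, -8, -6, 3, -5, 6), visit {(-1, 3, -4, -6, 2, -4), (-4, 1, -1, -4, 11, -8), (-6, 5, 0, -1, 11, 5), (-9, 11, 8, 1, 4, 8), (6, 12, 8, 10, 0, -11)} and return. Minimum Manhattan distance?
236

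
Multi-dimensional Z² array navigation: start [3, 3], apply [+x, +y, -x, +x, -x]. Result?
(3, 4)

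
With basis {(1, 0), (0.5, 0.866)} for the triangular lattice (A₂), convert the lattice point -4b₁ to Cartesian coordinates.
(-4, 0)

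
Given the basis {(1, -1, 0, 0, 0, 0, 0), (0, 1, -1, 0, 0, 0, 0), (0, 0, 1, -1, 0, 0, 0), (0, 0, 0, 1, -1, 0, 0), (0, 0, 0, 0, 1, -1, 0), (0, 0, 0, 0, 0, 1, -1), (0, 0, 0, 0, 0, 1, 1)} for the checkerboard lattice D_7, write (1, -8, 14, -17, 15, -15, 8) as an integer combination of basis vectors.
b₁ - 7b₂ + 7b₃ - 10b₄ + 5b₅ - 9b₆ - b₇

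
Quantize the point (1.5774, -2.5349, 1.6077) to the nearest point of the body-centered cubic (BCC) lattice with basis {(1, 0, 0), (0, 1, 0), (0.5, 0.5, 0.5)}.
(1.5, -2.5, 1.5)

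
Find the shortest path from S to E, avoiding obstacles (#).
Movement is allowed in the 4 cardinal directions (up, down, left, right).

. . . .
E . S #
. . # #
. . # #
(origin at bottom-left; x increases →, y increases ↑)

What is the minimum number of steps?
2
(one shortest path: (2, 2) → (1, 2) → (0, 2))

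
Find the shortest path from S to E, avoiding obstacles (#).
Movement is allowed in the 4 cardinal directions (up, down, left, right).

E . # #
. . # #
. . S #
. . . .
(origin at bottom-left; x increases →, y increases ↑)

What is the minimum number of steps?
4
(one shortest path: (2, 1) → (1, 1) → (0, 1) → (0, 2) → (0, 3))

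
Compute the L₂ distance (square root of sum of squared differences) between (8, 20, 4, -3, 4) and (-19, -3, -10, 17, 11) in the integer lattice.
43.6234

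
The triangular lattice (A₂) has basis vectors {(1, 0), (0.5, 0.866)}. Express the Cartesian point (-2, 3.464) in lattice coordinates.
-4b₁ + 4b₂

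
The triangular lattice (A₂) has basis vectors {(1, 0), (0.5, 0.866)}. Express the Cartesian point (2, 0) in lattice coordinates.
2b₁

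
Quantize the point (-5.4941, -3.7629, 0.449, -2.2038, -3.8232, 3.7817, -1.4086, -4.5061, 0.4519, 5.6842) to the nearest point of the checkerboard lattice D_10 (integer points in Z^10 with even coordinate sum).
(-6, -4, 0, -2, -4, 4, -1, -5, 0, 6)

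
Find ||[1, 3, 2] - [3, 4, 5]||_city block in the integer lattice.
6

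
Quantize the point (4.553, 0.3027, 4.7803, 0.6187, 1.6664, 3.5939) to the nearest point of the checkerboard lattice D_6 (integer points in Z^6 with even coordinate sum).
(4, 0, 5, 1, 2, 4)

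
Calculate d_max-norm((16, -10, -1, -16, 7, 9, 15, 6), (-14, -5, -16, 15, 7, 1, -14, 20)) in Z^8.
31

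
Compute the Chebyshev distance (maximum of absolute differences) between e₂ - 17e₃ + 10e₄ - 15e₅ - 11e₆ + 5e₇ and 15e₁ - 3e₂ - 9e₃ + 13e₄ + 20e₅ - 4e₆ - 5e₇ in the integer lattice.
35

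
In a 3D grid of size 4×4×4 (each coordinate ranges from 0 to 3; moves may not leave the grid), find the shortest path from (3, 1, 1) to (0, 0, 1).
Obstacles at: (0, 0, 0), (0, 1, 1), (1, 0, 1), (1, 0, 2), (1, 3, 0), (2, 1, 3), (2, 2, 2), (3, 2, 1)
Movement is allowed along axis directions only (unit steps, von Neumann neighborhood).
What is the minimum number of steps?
6
(one shortest path: (3, 1, 1) → (2, 1, 1) → (1, 1, 1) → (1, 1, 2) → (0, 1, 2) → (0, 0, 2) → (0, 0, 1))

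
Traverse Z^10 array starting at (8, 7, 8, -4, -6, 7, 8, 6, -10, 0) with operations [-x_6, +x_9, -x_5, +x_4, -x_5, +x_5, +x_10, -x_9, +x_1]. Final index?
(9, 7, 8, -3, -7, 6, 8, 6, -10, 1)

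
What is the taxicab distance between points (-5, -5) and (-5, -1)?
4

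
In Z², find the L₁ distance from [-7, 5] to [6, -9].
27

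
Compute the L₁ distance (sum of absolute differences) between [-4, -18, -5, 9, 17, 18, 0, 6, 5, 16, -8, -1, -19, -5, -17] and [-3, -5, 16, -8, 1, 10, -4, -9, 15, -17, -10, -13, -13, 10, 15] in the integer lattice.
205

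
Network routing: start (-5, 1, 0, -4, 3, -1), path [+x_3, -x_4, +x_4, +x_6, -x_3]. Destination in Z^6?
(-5, 1, 0, -4, 3, 0)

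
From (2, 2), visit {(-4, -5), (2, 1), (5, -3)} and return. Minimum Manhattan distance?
32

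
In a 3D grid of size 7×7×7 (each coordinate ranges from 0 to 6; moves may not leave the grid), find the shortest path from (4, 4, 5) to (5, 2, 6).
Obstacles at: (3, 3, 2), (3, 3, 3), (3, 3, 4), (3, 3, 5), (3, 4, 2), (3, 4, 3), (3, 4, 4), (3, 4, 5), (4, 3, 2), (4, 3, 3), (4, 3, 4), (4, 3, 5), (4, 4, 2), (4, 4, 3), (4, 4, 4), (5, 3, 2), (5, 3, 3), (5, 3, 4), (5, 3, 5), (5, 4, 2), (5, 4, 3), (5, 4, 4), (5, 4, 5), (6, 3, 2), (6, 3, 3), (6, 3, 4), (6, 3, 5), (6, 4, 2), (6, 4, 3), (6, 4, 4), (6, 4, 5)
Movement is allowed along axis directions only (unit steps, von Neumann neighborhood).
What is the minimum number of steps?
4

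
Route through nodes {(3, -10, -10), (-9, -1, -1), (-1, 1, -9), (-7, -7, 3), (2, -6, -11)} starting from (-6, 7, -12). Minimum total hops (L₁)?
70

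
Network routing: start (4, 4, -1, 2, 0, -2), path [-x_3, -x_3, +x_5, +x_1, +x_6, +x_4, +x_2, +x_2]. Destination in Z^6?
(5, 6, -3, 3, 1, -1)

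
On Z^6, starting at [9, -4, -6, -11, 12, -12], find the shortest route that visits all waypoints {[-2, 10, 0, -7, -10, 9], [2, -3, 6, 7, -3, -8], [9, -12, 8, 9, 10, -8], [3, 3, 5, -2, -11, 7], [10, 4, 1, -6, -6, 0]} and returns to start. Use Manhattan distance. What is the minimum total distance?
230
(one optimal route: (9, -4, -6, -11, 12, -12) → (9, -12, 8, 9, 10, -8) → (2, -3, 6, 7, -3, -8) → (3, 3, 5, -2, -11, 7) → (-2, 10, 0, -7, -10, 9) → (10, 4, 1, -6, -6, 0) → (9, -4, -6, -11, 12, -12))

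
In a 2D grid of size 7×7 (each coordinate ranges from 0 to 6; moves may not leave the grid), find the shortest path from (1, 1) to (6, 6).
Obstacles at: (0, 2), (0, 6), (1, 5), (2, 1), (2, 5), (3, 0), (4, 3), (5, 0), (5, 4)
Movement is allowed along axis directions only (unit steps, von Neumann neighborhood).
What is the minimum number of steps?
10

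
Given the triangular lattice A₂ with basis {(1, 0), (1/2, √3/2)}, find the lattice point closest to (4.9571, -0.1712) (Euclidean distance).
(5, 0)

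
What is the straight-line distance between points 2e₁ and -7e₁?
9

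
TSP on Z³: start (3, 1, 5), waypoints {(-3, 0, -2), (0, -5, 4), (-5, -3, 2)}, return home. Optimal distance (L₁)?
42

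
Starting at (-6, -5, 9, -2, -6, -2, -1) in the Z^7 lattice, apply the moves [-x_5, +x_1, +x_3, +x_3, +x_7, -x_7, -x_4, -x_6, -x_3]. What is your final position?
(-5, -5, 10, -3, -7, -3, -1)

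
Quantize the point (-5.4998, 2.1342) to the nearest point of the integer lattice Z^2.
(-5, 2)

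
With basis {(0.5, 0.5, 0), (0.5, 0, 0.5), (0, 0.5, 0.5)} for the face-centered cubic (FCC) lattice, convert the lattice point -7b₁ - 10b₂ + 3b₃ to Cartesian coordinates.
(-8.5, -2, -3.5)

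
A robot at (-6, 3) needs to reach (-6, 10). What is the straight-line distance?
7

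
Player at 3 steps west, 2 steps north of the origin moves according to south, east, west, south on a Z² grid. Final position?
(-3, 0)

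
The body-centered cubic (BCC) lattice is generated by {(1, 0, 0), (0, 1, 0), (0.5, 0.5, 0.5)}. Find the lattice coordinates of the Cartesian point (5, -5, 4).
b₁ - 9b₂ + 8b₃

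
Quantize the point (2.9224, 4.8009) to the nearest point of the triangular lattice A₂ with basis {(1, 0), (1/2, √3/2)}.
(3, 5.196)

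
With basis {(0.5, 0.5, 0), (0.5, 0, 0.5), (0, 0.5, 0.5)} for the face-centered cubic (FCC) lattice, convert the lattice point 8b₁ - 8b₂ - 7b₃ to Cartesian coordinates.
(0, 0.5, -7.5)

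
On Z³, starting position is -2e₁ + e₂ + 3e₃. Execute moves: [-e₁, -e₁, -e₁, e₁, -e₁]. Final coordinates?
(-5, 1, 3)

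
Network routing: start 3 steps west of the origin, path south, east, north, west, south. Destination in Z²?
(-3, -1)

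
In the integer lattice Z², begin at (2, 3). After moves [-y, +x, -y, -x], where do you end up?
(2, 1)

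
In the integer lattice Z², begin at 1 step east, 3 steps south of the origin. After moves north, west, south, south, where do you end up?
(0, -4)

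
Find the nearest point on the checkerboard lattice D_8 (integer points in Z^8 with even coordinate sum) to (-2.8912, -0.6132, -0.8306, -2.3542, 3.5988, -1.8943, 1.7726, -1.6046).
(-3, -1, -1, -2, 3, -2, 2, -2)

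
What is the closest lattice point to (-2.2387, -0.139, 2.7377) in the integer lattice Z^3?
(-2, 0, 3)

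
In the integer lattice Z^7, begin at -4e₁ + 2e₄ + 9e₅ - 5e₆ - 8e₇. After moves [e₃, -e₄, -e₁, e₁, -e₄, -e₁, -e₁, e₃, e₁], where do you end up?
(-5, 0, 2, 0, 9, -5, -8)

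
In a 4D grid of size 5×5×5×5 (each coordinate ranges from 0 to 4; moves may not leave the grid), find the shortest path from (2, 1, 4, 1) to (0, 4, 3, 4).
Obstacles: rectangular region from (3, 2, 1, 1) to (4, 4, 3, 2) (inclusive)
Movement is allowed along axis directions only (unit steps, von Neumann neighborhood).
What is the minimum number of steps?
9
(one shortest path: (2, 1, 4, 1) → (1, 1, 4, 1) → (0, 1, 4, 1) → (0, 2, 4, 1) → (0, 3, 4, 1) → (0, 4, 4, 1) → (0, 4, 3, 1) → (0, 4, 3, 2) → (0, 4, 3, 3) → (0, 4, 3, 4))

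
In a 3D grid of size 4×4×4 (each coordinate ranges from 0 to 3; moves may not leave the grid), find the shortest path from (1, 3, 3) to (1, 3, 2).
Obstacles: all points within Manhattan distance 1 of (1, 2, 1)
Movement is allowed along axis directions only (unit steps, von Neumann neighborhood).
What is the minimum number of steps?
1
(one shortest path: (1, 3, 3) → (1, 3, 2))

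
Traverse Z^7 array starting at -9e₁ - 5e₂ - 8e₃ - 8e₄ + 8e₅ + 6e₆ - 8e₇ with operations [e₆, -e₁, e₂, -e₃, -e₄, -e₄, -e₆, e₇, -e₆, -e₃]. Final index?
(-10, -4, -10, -10, 8, 5, -7)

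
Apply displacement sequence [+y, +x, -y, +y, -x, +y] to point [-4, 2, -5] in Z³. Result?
(-4, 4, -5)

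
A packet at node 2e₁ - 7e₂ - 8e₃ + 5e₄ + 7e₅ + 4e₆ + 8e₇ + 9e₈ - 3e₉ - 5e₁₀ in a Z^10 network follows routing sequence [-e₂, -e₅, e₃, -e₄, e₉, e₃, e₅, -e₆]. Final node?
(2, -8, -6, 4, 7, 3, 8, 9, -2, -5)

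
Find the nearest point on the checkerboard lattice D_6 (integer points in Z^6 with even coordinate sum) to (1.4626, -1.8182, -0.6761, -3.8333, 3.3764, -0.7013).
(1, -2, -1, -4, 3, -1)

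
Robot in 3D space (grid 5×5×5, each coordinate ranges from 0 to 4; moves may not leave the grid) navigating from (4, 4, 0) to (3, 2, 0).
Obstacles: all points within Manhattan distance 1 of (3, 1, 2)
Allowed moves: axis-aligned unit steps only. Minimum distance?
3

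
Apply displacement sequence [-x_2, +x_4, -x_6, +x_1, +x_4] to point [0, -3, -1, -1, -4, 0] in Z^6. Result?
(1, -4, -1, 1, -4, -1)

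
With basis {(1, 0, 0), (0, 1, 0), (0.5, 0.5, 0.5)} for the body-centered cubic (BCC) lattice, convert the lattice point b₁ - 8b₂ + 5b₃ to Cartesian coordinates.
(3.5, -5.5, 2.5)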